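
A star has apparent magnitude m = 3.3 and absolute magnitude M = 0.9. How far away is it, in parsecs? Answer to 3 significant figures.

Distance modulus: m − M = 3.3 − (0.9) = 2.400
m − M = 5 log₁₀ d − 5
log₁₀ d = (m − M)/5 + 1 = 1.4800
d = 10^1.4800 = 30.20 pc

d ≈ 30.2 pc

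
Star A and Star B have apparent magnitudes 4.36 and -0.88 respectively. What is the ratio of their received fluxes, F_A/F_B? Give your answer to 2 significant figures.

F_A/F_B ≈ 8.0×10^-3

Δm = 4.36 − (-0.88) = 5.24
Flux ratio = 10^(−0.4 Δm) = 10^(−0.4 × 5.24) = 10^-2.096 = 8.017×10^-3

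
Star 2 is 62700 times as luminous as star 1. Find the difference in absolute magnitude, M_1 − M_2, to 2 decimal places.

M_1 − M_2 ≈ 11.99

Pogson: ΔM = −2.5 log₁₀(ratio) = −2.5 log₁₀(62700) = −2.5 × 4.7973 = -11.993
Star 2 is brighter so has the smaller magnitude: M_1 − M_2 is positive.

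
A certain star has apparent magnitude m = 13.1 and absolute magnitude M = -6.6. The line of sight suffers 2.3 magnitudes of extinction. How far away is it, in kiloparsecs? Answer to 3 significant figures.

m − M = 5 log₁₀(d/10 pc) + A  ⇒  13.1 − (-6.6) − 2.3 = 5 log₁₀(d/10)
17.400 = 5 log₁₀(d/10)
log₁₀ d = (m − M − A)/5 + 1 = 4.4800
d = 10^4.4800 = 30200 pc
= 30.20 kpc

d ≈ 30.2 kpc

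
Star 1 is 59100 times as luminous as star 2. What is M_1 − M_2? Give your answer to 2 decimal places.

M_1 − M_2 ≈ -11.93

Pogson: ΔM = −2.5 log₁₀(ratio) = −2.5 log₁₀(59100) = −2.5 × 4.7716 = -11.929
Star 1 is brighter, so it has the smaller magnitude: the difference is negative.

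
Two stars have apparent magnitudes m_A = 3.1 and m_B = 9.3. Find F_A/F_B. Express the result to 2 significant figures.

F_A/F_B ≈ 300

Δm = 3.1 − (9.3) = -6.2
Flux ratio = 10^(−0.4 Δm) = 10^(−0.4 × -6.2) = 10^2.480 = 302.0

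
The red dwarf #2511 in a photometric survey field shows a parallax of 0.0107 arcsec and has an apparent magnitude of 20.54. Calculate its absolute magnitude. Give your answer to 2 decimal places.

M ≈ 15.69

d = 1/p = 1/0.0107″ = 93.46 pc
5 log₁₀(d/10 pc) = 5 log₁₀(93.46) − 5 = 4.853
M = m − 5 log₁₀(d/10) = 20.54 − 4.853 = 15.687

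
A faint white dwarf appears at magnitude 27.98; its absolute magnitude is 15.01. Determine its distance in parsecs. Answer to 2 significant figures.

Distance modulus: m − M = 27.98 − (15.01) = 12.970
m − M = 5 log₁₀ d − 5
log₁₀ d = (m − M)/5 + 1 = 3.5940
d = 10^3.5940 = 3926 pc

d ≈ 3900 pc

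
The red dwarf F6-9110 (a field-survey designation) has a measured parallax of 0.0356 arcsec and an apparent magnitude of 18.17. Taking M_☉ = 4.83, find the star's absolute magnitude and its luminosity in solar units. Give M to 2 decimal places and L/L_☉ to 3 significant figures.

M ≈ 15.93; L/L_☉ ≈ 3.64×10^-5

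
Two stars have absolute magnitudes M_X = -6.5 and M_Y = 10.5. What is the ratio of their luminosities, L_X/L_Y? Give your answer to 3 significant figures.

L_X/L_Y ≈ 6.31×10^6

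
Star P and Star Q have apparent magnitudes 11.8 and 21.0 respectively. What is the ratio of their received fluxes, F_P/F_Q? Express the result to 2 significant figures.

Δm = 11.8 − (21.0) = -9.2
Flux ratio = 10^(−0.4 Δm) = 10^(−0.4 × -9.2) = 10^3.680 = 4786

F_P/F_Q ≈ 4800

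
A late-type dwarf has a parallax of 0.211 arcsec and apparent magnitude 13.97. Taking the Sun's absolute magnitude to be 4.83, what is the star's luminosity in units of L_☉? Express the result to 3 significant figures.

L/L_☉ ≈ 4.96×10^-5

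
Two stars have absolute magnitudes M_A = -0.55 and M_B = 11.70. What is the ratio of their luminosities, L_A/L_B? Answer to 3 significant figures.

L_A/L_B ≈ 79400

ΔM = M_A − M_B = -12.25
L_A/L_B = 10^(−0.4 ΔM) = 10^4.900 = 79430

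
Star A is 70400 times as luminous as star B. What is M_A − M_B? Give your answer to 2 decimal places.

M_A − M_B ≈ -12.12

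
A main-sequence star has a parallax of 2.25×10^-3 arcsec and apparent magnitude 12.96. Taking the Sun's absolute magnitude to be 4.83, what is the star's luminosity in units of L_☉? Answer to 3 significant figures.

L/L_☉ ≈ 1.11

d = 1/p = 1/2.25×10^-3″ = 444.4 pc
M = m − 5 log₁₀ d + 5 = 12.96 − 5·2.6478 + 5 = 4.721
M − M_☉ = 4.721 − 4.83 = -0.109
L/L_☉ = 10^(−0.4 × -0.109) = 1.106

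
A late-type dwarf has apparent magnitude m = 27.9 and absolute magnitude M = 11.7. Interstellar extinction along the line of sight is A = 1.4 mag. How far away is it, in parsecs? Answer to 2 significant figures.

d ≈ 9100 pc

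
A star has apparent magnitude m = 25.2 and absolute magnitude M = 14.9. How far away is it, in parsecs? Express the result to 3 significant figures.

Distance modulus: m − M = 25.2 − (14.9) = 10.300
m − M = 5 log₁₀ d − 5
log₁₀ d = (m − M)/5 + 1 = 3.0600
d = 10^3.0600 = 1148 pc

d ≈ 1150 pc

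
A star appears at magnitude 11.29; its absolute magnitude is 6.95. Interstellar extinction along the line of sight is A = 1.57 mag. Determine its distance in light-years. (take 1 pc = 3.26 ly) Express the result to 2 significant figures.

m − M = 5 log₁₀(d/10 pc) + A  ⇒  11.29 − (6.95) − 1.57 = 5 log₁₀(d/10)
2.770 = 5 log₁₀(d/10)
log₁₀ d = (m − M − A)/5 + 1 = 1.5540
d = 10^1.5540 = 35.81 pc
= 116.7 ly

d ≈ 120 ly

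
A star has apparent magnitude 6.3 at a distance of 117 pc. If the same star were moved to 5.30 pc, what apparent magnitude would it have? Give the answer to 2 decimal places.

Flux ∝ 1/d², so Δm = 5 log₁₀(d₂/d₁) = 5 log₁₀(5.30/117) = -6.720
m₂ = m₁ + Δm = 6.3 + (-6.720) = -0.420

m ≈ -0.42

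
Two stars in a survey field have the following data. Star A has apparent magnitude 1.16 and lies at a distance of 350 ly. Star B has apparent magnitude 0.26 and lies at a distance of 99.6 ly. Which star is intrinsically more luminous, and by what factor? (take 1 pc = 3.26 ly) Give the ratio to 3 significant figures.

Star A: d = 350 ly / 3.26 = 107.4 pc
Star A: M = m − 5 log₁₀ d + 5 = 1.16 − 5·2.0309 + 5 = -3.994
Star B: d = 99.6 ly / 3.26 = 30.55 pc
Star B: M = m − 5 log₁₀ d + 5 = 0.26 − 5·1.4850 + 5 = -2.165
ΔM = M_A − M_B = -3.994 − (-2.165) = -1.829; smaller M is more luminous → Star A.
L ratio = 10^(0.4 |ΔM|) = 10^0.732 = 5.390

Star A is more luminous, by a factor of 5.39.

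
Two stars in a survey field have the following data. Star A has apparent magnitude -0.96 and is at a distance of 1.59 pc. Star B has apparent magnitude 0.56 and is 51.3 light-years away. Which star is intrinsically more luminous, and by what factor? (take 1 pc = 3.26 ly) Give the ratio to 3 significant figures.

Star A: M = m − 5 log₁₀ d + 5 = -0.96 − 5·0.2014 + 5 = 3.033
Star B: d = 51.3 ly / 3.26 = 15.74 pc
Star B: M = m − 5 log₁₀ d + 5 = 0.56 − 5·1.1969 + 5 = -0.424
ΔM = M_A − M_B = 3.033 − (-0.424) = 3.458; smaller M is more luminous → Star B.
L ratio = 10^(0.4 |ΔM|) = 10^1.383 = 24.15

Star B is more luminous, by a factor of 24.2.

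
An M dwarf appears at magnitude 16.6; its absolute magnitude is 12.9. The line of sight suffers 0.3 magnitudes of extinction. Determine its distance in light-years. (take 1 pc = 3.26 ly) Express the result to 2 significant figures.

m − M = 5 log₁₀(d/10 pc) + A  ⇒  16.6 − (12.9) − 0.3 = 5 log₁₀(d/10)
3.400 = 5 log₁₀(d/10)
log₁₀ d = (m − M − A)/5 + 1 = 1.6800
d = 10^1.6800 = 47.86 pc
= 156.0 ly

d ≈ 160 ly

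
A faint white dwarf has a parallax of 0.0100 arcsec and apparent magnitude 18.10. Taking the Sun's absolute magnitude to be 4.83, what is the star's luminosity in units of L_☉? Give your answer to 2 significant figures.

L/L_☉ ≈ 4.9×10^-4

d = 1/p = 1/0.0100″ = 100.0 pc
M = m − 5 log₁₀ d + 5 = 18.10 − 5·2.0000 + 5 = 13.100
M − M_☉ = 13.100 − 4.83 = 8.270
L/L_☉ = 10^(−0.4 × 8.270) = 4.920×10^-4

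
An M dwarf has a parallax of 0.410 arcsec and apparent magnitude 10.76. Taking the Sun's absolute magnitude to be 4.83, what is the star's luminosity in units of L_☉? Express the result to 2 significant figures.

d = 1/p = 1/0.410″ = 2.439 pc
M = m − 5 log₁₀ d + 5 = 10.76 − 5·0.3872 + 5 = 13.824
M − M_☉ = 13.824 − 4.83 = 8.994
L/L_☉ = 10^(−0.4 × 8.994) = 2.526×10^-4

L/L_☉ ≈ 2.5×10^-4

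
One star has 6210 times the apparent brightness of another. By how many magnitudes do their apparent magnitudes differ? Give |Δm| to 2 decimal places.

Pogson: Δm = −2.5 log₁₀(ratio) = −2.5 log₁₀(6210) = −2.5 × 3.7931 = -9.483

|Δm| ≈ 9.48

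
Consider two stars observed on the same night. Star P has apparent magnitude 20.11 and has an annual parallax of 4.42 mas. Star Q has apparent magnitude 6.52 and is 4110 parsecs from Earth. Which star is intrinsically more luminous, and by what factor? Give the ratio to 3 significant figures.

Star P: p = 4.42 mas = 4.42×10^-3″ → d = 1/p = 226.2 pc
Star P: M = m − 5 log₁₀ d + 5 = 20.11 − 5·2.3546 + 5 = 13.337
Star Q: M = m − 5 log₁₀ d + 5 = 6.52 − 5·3.6138 + 5 = -6.549
ΔM = M_P − M_Q = 13.337 − (-6.549) = 19.886; smaller M is more luminous → Star Q.
L ratio = 10^(0.4 |ΔM|) = 10^7.955 = 9.006×10^7

Star Q is more luminous, by a factor of 9.01×10^7.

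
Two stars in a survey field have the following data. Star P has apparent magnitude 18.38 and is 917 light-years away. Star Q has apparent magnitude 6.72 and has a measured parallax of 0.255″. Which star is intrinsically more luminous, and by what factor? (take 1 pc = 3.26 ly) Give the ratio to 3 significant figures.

Star Q is more luminous, by a factor of 8.97.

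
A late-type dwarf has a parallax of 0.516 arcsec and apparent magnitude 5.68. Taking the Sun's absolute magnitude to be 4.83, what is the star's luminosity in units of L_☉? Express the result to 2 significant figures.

L/L_☉ ≈ 0.017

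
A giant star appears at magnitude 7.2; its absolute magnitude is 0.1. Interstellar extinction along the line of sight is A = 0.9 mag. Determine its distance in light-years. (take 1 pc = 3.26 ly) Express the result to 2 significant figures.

d ≈ 570 ly

m − M = 5 log₁₀(d/10 pc) + A  ⇒  7.2 − (0.1) − 0.9 = 5 log₁₀(d/10)
6.200 = 5 log₁₀(d/10)
log₁₀ d = (m − M − A)/5 + 1 = 2.2400
d = 10^2.2400 = 173.8 pc
= 566.5 ly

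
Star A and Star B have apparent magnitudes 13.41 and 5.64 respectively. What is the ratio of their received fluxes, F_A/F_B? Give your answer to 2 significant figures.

Magnitude difference = 7.77
Flux ratio = 10^(−0.4 Δm) = 10^(−0.4 × 7.77) = 10^-3.108 = 7.798×10^-4

F_A/F_B ≈ 7.8×10^-4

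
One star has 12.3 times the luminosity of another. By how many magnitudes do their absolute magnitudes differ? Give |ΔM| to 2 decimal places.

|ΔM| ≈ 2.72

Pogson: ΔM = −2.5 log₁₀(ratio) = −2.5 log₁₀(12.3) = −2.5 × 1.0899 = -2.725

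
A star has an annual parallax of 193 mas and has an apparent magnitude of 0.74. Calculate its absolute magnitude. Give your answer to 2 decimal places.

M ≈ 2.17

p = 193 mas = 0.193″ → d = 1/p = 5.181 pc
5 log₁₀(d/10 pc) = 5 log₁₀(5.181) − 5 = -1.428
M = m − 5 log₁₀(d/10) = 0.74 + 1.428 = 2.168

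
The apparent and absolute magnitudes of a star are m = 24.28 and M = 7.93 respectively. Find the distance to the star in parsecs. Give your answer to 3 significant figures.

d ≈ 18600 pc

Distance modulus: m − M = 24.28 − (7.93) = 16.350
m − M = 5 log₁₀ d − 5
log₁₀ d = (m − M)/5 + 1 = 4.2700
d = 10^4.2700 = 18620 pc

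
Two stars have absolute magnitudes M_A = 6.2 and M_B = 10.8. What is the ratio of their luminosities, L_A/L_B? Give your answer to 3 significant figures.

L_A/L_B ≈ 69.2

ΔM = M_A − M_B = -4.6
L_A/L_B = 10^(−0.4 ΔM) = 10^1.840 = 69.18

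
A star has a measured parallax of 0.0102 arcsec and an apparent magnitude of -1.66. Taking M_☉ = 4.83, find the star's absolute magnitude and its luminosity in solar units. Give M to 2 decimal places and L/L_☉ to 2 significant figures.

d = 1/p = 1/0.0102″ = 98.04 pc
M = m − 5 log₁₀ d + 5 = -1.66 − 5·1.9914 + 5 = -6.617
M − M_☉ = -6.617 − 4.83 = -11.447
L/L_☉ = 10^(−0.4 × -11.447) = 37910

M ≈ -6.62; L/L_☉ ≈ 38000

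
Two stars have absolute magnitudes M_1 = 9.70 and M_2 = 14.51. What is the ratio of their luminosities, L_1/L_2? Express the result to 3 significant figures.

ΔM = M_1 − M_2 = -4.81
L_1/L_2 = 10^(−0.4 ΔM) = 10^1.924 = 83.95

L_1/L_2 ≈ 83.9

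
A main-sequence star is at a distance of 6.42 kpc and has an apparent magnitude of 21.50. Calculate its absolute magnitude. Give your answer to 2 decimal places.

d = 6.42 kpc = 6420 pc
5 log₁₀(d/10 pc) = 5 log₁₀(6420) − 5 = 14.038
M = m − 5 log₁₀(d/10) = 21.50 − 14.038 = 7.462

M ≈ 7.46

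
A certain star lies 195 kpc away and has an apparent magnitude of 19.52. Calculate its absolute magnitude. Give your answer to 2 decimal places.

M ≈ -1.93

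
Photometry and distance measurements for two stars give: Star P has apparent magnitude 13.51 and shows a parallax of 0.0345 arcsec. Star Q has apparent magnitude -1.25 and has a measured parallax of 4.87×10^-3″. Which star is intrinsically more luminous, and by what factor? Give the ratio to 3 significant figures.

Star P: d = 1/p = 1/0.0345″ = 28.99 pc
Star P: M = m − 5 log₁₀ d + 5 = 13.51 − 5·1.4622 + 5 = 11.199
Star Q: d = 1/p = 1/4.87×10^-3″ = 205.3 pc
Star Q: M = m − 5 log₁₀ d + 5 = -1.25 − 5·2.3125 + 5 = -7.812
ΔM = M_P − M_Q = 11.199 − (-7.812) = 19.011; smaller M is more luminous → Star Q.
L ratio = 10^(0.4 |ΔM|) = 10^7.605 = 4.023×10^7

Star Q is more luminous, by a factor of 4.02×10^7.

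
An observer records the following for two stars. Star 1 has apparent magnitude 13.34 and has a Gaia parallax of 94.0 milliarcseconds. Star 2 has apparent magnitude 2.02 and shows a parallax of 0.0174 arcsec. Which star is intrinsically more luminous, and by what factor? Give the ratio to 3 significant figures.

Star 2 is more luminous, by a factor of 984000.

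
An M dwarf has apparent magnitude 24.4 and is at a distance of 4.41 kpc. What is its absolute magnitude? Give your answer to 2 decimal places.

d = 4.41 kpc = 4410 pc
5 log₁₀(d/10 pc) = 5 log₁₀(4410) − 5 = 13.222
M = m − 5 log₁₀(d/10) = 24.4 − 13.222 = 11.178

M ≈ 11.18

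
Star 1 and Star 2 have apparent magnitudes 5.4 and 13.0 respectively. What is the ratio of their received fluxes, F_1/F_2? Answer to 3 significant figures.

Δm = 5.4 − (13.0) = -7.6
Flux ratio = 10^(−0.4 Δm) = 10^(−0.4 × -7.6) = 10^3.040 = 1096

F_1/F_2 ≈ 1100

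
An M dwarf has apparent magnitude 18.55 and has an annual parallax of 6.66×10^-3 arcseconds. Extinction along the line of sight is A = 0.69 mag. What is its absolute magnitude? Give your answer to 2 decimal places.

M ≈ 11.98

d = 1/p = 1/6.66×10^-3″ = 150.2 pc
5 log₁₀(d/10 pc) = 5 log₁₀(150.2) − 5 = 5.883
M = m − 5 log₁₀(d/10) − A = 18.55 − 5.883 − 0.69 = 11.977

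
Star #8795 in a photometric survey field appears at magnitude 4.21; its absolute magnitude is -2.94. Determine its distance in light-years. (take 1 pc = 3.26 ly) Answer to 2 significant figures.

d ≈ 880 ly

μ = m − M = 7.150
m − M = 5 log₁₀ d − 5
log₁₀ d = (m − M)/5 + 1 = 2.4300
d = 10^2.4300 = 269.2 pc
= 877.4 ly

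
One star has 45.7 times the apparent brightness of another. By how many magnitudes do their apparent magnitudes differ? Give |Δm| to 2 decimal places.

Pogson: Δm = −2.5 log₁₀(ratio) = −2.5 log₁₀(45.7) = −2.5 × 1.6599 = -4.150

|Δm| ≈ 4.15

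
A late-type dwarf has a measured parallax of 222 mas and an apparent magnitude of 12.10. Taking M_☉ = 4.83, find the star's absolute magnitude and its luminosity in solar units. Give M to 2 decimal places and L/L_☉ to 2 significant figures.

M ≈ 13.83; L/L_☉ ≈ 2.5×10^-4

d = 1/p = 1000/222 mas = 4.505 pc
M = m − 5 log₁₀ d + 5 = 12.10 − 5·0.6536 + 5 = 13.832
M − M_☉ = 13.832 − 4.83 = 9.002
L/L_☉ = 10^(−0.4 × 9.002) = 2.508×10^-4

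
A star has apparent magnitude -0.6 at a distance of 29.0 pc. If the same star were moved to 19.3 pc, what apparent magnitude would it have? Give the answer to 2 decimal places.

Flux ∝ 1/d², so Δm = 5 log₁₀(d₂/d₁) = 5 log₁₀(19.3/29.0) = -0.884
m₂ = m₁ + Δm = -0.6 + (-0.884) = -1.484

m ≈ -1.48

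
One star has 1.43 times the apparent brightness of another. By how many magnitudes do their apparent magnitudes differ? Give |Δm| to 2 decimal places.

|Δm| ≈ 0.39

Pogson: Δm = −2.5 log₁₀(ratio) = −2.5 log₁₀(1.43) = −2.5 × 0.1553 = -0.388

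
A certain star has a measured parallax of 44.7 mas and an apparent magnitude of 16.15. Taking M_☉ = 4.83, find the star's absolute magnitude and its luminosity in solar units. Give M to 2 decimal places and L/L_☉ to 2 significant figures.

d = 1/p = 1000/44.7 mas = 22.37 pc
M = m − 5 log₁₀ d + 5 = 16.15 − 5·1.3497 + 5 = 14.402
M − M_☉ = 14.402 − 4.83 = 9.572
L/L_☉ = 10^(−0.4 × 9.572) = 1.484×10^-4

M ≈ 14.40; L/L_☉ ≈ 1.5×10^-4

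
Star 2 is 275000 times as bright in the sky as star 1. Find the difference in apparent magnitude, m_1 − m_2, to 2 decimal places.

Pogson: Δm = −2.5 log₁₀(ratio) = −2.5 log₁₀(275000) = −2.5 × 5.4393 = -13.598
Star 2 is brighter so has the smaller magnitude: m_1 − m_2 is positive.

m_1 − m_2 ≈ 13.60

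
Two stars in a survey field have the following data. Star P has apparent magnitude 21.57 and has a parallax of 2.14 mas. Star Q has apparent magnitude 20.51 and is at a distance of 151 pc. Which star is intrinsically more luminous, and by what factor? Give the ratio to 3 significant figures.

Star P: p = 2.14 mas = 2.14×10^-3″ → d = 1/p = 467.3 pc
Star P: M = m − 5 log₁₀ d + 5 = 21.57 − 5·2.6696 + 5 = 13.222
Star Q: M = m − 5 log₁₀ d + 5 = 20.51 − 5·2.1790 + 5 = 14.615
ΔM = M_P − M_Q = 13.222 − (14.615) = -1.393; smaller M is more luminous → Star P.
L ratio = 10^(0.4 |ΔM|) = 10^0.557 = 3.608

Star P is more luminous, by a factor of 3.61.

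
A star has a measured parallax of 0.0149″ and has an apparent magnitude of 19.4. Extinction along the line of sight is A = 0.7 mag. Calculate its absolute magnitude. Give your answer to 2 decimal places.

d = 1/p = 1/0.0149″ = 67.11 pc
5 log₁₀(d/10 pc) = 5 log₁₀(67.11) − 5 = 4.134
M = m − 5 log₁₀(d/10) − A = 19.4 − 4.134 − 0.7 = 14.566

M ≈ 14.57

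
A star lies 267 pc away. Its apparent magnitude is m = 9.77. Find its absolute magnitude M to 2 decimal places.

5 log₁₀(d/10 pc) = 5 log₁₀(267.0) − 5 = 7.133
M = m − 5 log₁₀(d/10) = 9.77 − 7.133 = 2.637

M ≈ 2.64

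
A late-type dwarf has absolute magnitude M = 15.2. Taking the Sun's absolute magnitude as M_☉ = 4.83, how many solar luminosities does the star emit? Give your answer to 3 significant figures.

M − M_☉ = 15.2 − 4.83 = 10.370
L/L_☉ = 10^(−0.4 (M − M_☉)) = 10^-4.148 = 7.112×10^-5

L/L_☉ ≈ 7.11×10^-5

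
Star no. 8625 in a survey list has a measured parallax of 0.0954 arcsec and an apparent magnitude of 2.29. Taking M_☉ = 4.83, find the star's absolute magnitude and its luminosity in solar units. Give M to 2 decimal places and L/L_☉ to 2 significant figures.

M ≈ 2.19; L/L_☉ ≈ 11

d = 1/p = 1/0.0954″ = 10.48 pc
M = m − 5 log₁₀ d + 5 = 2.29 − 5·1.0205 + 5 = 2.188
M − M_☉ = 2.188 − 4.83 = -2.642
L/L_☉ = 10^(−0.4 × -2.642) = 11.40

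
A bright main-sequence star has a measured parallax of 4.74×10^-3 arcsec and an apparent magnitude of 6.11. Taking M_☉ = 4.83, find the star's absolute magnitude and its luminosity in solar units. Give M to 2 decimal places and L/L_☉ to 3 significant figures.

M ≈ -0.51; L/L_☉ ≈ 137

d = 1/p = 1/4.74×10^-3″ = 211.0 pc
M = m − 5 log₁₀ d + 5 = 6.11 − 5·2.3242 + 5 = -0.511
M − M_☉ = -0.511 − 4.83 = -5.341
L/L_☉ = 10^(−0.4 × -5.341) = 136.9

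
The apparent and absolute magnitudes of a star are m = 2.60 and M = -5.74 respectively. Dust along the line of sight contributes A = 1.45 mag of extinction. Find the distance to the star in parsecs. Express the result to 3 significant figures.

m − M = 5 log₁₀(d/10 pc) + A  ⇒  2.60 − (-5.74) − 1.45 = 5 log₁₀(d/10)
6.890 = 5 log₁₀(d/10)
log₁₀ d = (m − M − A)/5 + 1 = 2.3780
d = 10^2.3780 = 238.8 pc

d ≈ 239 pc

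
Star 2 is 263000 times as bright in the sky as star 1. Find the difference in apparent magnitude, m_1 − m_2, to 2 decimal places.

Pogson: Δm = −2.5 log₁₀(ratio) = −2.5 log₁₀(263000) = −2.5 × 5.4200 = -13.550
Star 2 is brighter so has the smaller magnitude: m_1 − m_2 is positive.

m_1 − m_2 ≈ 13.55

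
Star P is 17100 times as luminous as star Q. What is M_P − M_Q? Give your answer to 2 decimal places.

M_P − M_Q ≈ -10.58

Pogson: ΔM = −2.5 log₁₀(ratio) = −2.5 log₁₀(17100) = −2.5 × 4.2330 = -10.582
Star P is brighter, so it has the smaller magnitude: the difference is negative.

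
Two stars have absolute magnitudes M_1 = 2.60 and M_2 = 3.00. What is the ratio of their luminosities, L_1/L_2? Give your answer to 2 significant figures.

ΔM = M_1 − M_2 = -0.40
L_1/L_2 = 10^(−0.4 ΔM) = 10^0.160 = 1.445

L_1/L_2 ≈ 1.4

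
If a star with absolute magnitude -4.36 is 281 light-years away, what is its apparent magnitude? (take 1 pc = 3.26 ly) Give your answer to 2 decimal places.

d = 281 ly / 3.26 = 86.20 pc
m = M + 5 log₁₀ d − 5 = -4.36 + 5·1.9355 − 5 = 0.317

m ≈ 0.32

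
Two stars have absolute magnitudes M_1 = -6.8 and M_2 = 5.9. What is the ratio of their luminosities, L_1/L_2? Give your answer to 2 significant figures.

ΔM = M_1 − M_2 = -12.7
L_1/L_2 = 10^(−0.4 ΔM) = 10^5.080 = 120200

L_1/L_2 ≈ 120000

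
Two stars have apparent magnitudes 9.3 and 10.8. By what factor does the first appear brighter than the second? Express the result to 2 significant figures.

Magnitude difference = -1.5
Flux ratio = 10^(−0.4 Δm) = 10^(−0.4 × -1.5) = 10^0.600 = 3.981

4.0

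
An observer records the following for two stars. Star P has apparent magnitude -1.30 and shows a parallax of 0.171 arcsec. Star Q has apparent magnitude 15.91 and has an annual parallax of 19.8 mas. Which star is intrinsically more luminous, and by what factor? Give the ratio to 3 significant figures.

Star P is more luminous, by a factor of 103000.

Star P: d = 1/p = 1/0.171″ = 5.848 pc
Star P: M = m − 5 log₁₀ d + 5 = -1.30 − 5·0.7670 + 5 = -0.135
Star Q: p = 19.8 mas = 0.0198″ → d = 1/p = 50.51 pc
Star Q: M = m − 5 log₁₀ d + 5 = 15.91 − 5·1.7033 + 5 = 12.393
ΔM = M_P − M_Q = -0.135 − (12.393) = -12.528; smaller M is more luminous → Star P.
L ratio = 10^(0.4 |ΔM|) = 10^5.011 = 102600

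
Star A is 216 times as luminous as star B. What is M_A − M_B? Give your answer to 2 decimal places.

M_A − M_B ≈ -5.84

Pogson: ΔM = −2.5 log₁₀(ratio) = −2.5 log₁₀(216) = −2.5 × 2.3345 = -5.836
Star A is brighter, so it has the smaller magnitude: the difference is negative.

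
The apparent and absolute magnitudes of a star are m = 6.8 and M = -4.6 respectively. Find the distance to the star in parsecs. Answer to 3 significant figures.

Distance modulus: m − M = 6.8 − (-4.6) = 11.400
m − M = 5 log₁₀ d − 5
log₁₀ d = (m − M)/5 + 1 = 3.2800
d = 10^3.2800 = 1905 pc

d ≈ 1910 pc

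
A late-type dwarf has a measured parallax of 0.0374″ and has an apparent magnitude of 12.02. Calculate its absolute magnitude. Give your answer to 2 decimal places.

M ≈ 9.88

d = 1/p = 1/0.0374″ = 26.74 pc
5 log₁₀(d/10 pc) = 5 log₁₀(26.74) − 5 = 2.136
M = m − 5 log₁₀(d/10) = 12.02 − 2.136 = 9.884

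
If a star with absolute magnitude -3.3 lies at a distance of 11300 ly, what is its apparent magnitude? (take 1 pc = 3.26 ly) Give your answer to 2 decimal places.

m ≈ 9.40

d = 11300 ly / 3.26 = 3466 pc
m = M + 5 log₁₀ d − 5 = -3.3 + 5·3.5399 − 5 = 9.399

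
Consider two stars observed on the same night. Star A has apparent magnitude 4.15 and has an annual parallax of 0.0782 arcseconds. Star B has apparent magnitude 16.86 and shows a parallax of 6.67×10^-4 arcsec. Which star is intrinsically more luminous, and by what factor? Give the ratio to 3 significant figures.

Star A is more luminous, by a factor of 8.83.

Star A: d = 1/p = 1/0.0782″ = 12.79 pc
Star A: M = m − 5 log₁₀ d + 5 = 4.15 − 5·1.1068 + 5 = 3.616
Star B: d = 1/p = 1/6.67×10^-4″ = 1499 pc
Star B: M = m − 5 log₁₀ d + 5 = 16.86 − 5·3.1759 + 5 = 5.981
ΔM = M_A − M_B = 3.616 − (5.981) = -2.365; smaller M is more luminous → Star A.
L ratio = 10^(0.4 |ΔM|) = 10^0.946 = 8.828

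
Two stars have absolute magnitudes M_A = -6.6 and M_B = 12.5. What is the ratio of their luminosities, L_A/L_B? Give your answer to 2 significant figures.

ΔM = M_A − M_B = -19.1
L_A/L_B = 10^(−0.4 ΔM) = 10^7.640 = 4.365×10^7

L_A/L_B ≈ 4.4×10^7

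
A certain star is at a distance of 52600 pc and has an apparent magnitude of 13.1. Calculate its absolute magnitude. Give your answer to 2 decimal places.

5 log₁₀(d/10 pc) = 5 log₁₀(52600) − 5 = 18.605
M = m − 5 log₁₀(d/10) = 13.1 − 18.605 = -5.505

M ≈ -5.50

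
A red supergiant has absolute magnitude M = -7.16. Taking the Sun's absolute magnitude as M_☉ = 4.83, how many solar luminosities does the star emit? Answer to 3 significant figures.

M − M_☉ = -7.16 − 4.83 = -11.990
L/L_☉ = 10^(−0.4 (M − M_☉)) = 10^4.796 = 62520

L/L_☉ ≈ 62500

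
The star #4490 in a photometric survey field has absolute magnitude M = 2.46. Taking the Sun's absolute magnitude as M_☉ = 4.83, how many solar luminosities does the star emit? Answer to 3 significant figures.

M − M_☉ = 2.46 − 4.83 = -2.370
L/L_☉ = 10^(−0.4 (M − M_☉)) = 10^0.948 = 8.872

L/L_☉ ≈ 8.87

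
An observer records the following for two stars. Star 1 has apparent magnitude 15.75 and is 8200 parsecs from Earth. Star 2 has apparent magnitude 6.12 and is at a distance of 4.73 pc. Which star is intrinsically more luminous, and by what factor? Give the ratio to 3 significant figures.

Star 1: M = m − 5 log₁₀ d + 5 = 15.75 − 5·3.9138 + 5 = 1.181
Star 2: M = m − 5 log₁₀ d + 5 = 6.12 − 5·0.6749 + 5 = 7.746
ΔM = M_1 − M_2 = 1.181 − (7.746) = -6.565; smaller M is more luminous → Star 1.
L ratio = 10^(0.4 |ΔM|) = 10^2.626 = 422.6

Star 1 is more luminous, by a factor of 423.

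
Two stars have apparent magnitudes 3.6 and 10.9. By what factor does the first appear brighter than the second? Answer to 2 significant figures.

Δm = 3.6 − (10.9) = -7.3
Flux ratio = 10^(−0.4 Δm) = 10^(−0.4 × -7.3) = 10^2.920 = 831.8

830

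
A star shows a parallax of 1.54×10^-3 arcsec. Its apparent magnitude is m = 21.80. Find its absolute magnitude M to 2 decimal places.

M ≈ 12.74

d = 1/p = 1/1.54×10^-3″ = 649.4 pc
5 log₁₀(d/10 pc) = 5 log₁₀(649.4) − 5 = 9.062
M = m − 5 log₁₀(d/10) = 21.80 − 9.062 = 12.738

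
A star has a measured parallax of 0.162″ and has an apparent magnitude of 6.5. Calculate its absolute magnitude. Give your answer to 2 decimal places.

d = 1/p = 1/0.162″ = 6.173 pc
5 log₁₀(d/10 pc) = 5 log₁₀(6.173) − 5 = -1.048
M = m − 5 log₁₀(d/10) = 6.5 + 1.048 = 7.548

M ≈ 7.55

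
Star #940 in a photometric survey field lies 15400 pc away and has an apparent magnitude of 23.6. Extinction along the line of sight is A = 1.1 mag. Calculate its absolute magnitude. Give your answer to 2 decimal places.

5 log₁₀(d/10 pc) = 5 log₁₀(15400) − 5 = 15.938
M = m − 5 log₁₀(d/10) − A = 23.6 − 15.938 − 1.1 = 6.562

M ≈ 6.56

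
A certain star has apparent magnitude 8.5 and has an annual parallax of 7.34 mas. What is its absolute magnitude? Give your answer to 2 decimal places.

M ≈ 2.83

p = 7.34 mas = 7.34×10^-3″ → d = 1/p = 136.2 pc
5 log₁₀(d/10 pc) = 5 log₁₀(136.2) − 5 = 5.672
M = m − 5 log₁₀(d/10) = 8.5 − 5.672 = 2.828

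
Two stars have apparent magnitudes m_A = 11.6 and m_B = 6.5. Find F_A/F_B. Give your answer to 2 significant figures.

Magnitude difference = 5.1
Flux ratio = 10^(−0.4 Δm) = 10^(−0.4 × 5.1) = 10^-2.040 = 9.120×10^-3

F_A/F_B ≈ 9.1×10^-3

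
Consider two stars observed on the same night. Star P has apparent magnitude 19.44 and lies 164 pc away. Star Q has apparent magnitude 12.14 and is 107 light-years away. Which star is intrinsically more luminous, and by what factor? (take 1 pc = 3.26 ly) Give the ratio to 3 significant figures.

Star Q is more luminous, by a factor of 33.3.

Star P: M = m − 5 log₁₀ d + 5 = 19.44 − 5·2.2148 + 5 = 13.366
Star Q: d = 107 ly / 3.26 = 32.82 pc
Star Q: M = m − 5 log₁₀ d + 5 = 12.14 − 5·1.5162 + 5 = 9.559
ΔM = M_P − M_Q = 13.366 − (9.559) = 3.807; smaller M is more luminous → Star Q.
L ratio = 10^(0.4 |ΔM|) = 10^1.523 = 33.32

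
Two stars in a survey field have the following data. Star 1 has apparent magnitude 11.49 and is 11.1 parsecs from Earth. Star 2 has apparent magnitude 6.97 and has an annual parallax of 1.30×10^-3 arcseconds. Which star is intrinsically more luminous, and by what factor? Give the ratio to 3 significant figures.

Star 1: M = m − 5 log₁₀ d + 5 = 11.49 − 5·1.0453 + 5 = 11.263
Star 2: d = 1/p = 1/1.30×10^-3″ = 769.2 pc
Star 2: M = m − 5 log₁₀ d + 5 = 6.97 − 5·2.8861 + 5 = -2.460
ΔM = M_1 − M_2 = 11.263 − (-2.460) = 13.724; smaller M is more luminous → Star 2.
L ratio = 10^(0.4 |ΔM|) = 10^5.489 = 308700

Star 2 is more luminous, by a factor of 309000.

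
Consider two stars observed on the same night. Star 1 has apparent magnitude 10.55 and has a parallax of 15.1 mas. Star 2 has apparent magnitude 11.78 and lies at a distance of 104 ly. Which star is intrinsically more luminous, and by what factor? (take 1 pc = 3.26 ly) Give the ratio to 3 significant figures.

Star 1 is more luminous, by a factor of 13.4.

Star 1: p = 15.1 mas = 0.0151″ → d = 1/p = 66.23 pc
Star 1: M = m − 5 log₁₀ d + 5 = 10.55 − 5·1.8210 + 5 = 6.445
Star 2: d = 104 ly / 3.26 = 31.90 pc
Star 2: M = m − 5 log₁₀ d + 5 = 11.78 − 5·1.5038 + 5 = 9.261
ΔM = M_1 − M_2 = 6.445 − (9.261) = -2.816; smaller M is more luminous → Star 1.
L ratio = 10^(0.4 |ΔM|) = 10^1.126 = 13.38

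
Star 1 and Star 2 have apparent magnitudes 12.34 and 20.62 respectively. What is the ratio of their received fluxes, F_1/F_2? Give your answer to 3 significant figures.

Δm = 12.34 − (20.62) = -8.28
Flux ratio = 10^(−0.4 Δm) = 10^(−0.4 × -8.28) = 10^3.312 = 2051

F_1/F_2 ≈ 2050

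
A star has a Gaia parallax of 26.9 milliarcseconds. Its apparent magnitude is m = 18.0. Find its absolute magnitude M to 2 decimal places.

M ≈ 15.15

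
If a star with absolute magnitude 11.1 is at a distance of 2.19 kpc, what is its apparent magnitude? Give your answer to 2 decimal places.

m ≈ 22.80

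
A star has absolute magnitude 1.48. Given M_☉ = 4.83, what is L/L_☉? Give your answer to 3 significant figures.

L/L_☉ ≈ 21.9

M − M_☉ = 1.48 − 4.83 = -3.350
L/L_☉ = 10^(−0.4 (M − M_☉)) = 10^1.340 = 21.88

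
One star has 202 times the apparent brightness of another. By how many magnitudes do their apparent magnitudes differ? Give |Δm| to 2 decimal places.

Pogson: Δm = −2.5 log₁₀(ratio) = −2.5 log₁₀(202) = −2.5 × 2.3054 = -5.763

|Δm| ≈ 5.76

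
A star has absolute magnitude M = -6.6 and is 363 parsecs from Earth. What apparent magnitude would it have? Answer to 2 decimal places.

m = M + 5 log₁₀ d − 5 = -6.6 + 5·2.5599 − 5 = 1.200

m ≈ 1.20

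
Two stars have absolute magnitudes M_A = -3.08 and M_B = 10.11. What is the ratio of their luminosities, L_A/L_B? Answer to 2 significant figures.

L_A/L_B ≈ 190000

ΔM = M_A − M_B = -13.19
L_A/L_B = 10^(−0.4 ΔM) = 10^5.276 = 188800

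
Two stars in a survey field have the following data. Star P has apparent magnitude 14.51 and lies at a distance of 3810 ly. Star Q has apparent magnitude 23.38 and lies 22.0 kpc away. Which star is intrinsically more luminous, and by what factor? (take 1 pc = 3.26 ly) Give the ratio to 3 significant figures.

Star P is more luminous, by a factor of 9.97.

Star P: d = 3810 ly / 3.26 = 1169 pc
Star P: M = m − 5 log₁₀ d + 5 = 14.51 − 5·3.0677 + 5 = 4.171
Star Q: d = 22.0 kpc = 22000 pc
Star Q: M = m − 5 log₁₀ d + 5 = 23.38 − 5·4.3424 + 5 = 6.668
ΔM = M_P − M_Q = 4.171 − (6.668) = -2.496; smaller M is more luminous → Star P.
L ratio = 10^(0.4 |ΔM|) = 10^0.999 = 9.967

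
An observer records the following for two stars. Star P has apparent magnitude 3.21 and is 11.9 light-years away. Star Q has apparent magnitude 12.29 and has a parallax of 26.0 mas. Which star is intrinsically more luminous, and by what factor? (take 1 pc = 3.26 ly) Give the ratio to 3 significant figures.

Star P: d = 11.9 ly / 3.26 = 3.650 pc
Star P: M = m − 5 log₁₀ d + 5 = 3.21 − 5·0.5623 + 5 = 5.398
Star Q: p = 26.0 mas = 0.0260″ → d = 1/p = 38.46 pc
Star Q: M = m − 5 log₁₀ d + 5 = 12.29 − 5·1.5850 + 5 = 9.365
ΔM = M_P − M_Q = 5.398 − (9.365) = -3.967; smaller M is more luminous → Star P.
L ratio = 10^(0.4 |ΔM|) = 10^1.587 = 38.60

Star P is more luminous, by a factor of 38.6.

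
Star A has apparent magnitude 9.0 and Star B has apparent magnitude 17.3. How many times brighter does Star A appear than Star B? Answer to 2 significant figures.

Δm = 9.0 − (17.3) = -8.3
Flux ratio = 10^(−0.4 Δm) = 10^(−0.4 × -8.3) = 10^3.320 = 2089

2100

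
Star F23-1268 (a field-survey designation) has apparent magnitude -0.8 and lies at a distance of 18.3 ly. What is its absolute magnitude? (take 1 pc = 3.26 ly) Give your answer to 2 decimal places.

M ≈ 0.45

d = 18.3 ly / 3.26 = 5.613 pc
5 log₁₀(d/10 pc) = 5 log₁₀(5.613) − 5 = -1.254
M = m − 5 log₁₀(d/10) = -0.8 + 1.254 = 0.454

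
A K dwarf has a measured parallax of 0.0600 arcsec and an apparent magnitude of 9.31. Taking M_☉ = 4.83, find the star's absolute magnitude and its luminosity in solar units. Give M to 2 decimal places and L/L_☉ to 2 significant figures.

d = 1/p = 1/0.0600″ = 16.67 pc
M = m − 5 log₁₀ d + 5 = 9.31 − 5·1.2218 + 5 = 8.201
M − M_☉ = 8.201 − 4.83 = 3.371
L/L_☉ = 10^(−0.4 × 3.371) = 0.04484

M ≈ 8.20; L/L_☉ ≈ 0.045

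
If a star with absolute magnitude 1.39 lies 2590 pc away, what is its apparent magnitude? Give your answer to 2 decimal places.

m = M + 5 log₁₀ d − 5 = 1.39 + 5·3.4133 − 5 = 13.456

m ≈ 13.46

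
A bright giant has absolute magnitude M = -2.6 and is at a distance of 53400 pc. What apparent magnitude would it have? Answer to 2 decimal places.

m = M + 5 log₁₀ d − 5 = -2.6 + 5·4.7275 − 5 = 16.038

m ≈ 16.04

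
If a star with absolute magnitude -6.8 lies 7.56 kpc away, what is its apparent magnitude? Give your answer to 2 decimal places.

d = 7.56 kpc = 7560 pc
m = M + 5 log₁₀ d − 5 = -6.8 + 5·3.8785 − 5 = 7.593

m ≈ 7.59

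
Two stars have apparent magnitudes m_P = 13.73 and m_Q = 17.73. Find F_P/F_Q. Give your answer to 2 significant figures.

F_P/F_Q ≈ 40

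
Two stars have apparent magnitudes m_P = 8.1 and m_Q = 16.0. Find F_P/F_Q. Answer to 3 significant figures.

F_P/F_Q ≈ 1450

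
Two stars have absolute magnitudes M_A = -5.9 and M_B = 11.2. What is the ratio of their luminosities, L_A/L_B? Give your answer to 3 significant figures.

ΔM = M_A − M_B = -17.1
L_A/L_B = 10^(−0.4 ΔM) = 10^6.840 = 6.918×10^6

L_A/L_B ≈ 6.92×10^6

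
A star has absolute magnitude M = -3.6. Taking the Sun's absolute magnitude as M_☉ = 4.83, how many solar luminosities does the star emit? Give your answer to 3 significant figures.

M − M_☉ = -3.6 − 4.83 = -8.430
L/L_☉ = 10^(−0.4 (M − M_☉)) = 10^3.372 = 2355

L/L_☉ ≈ 2360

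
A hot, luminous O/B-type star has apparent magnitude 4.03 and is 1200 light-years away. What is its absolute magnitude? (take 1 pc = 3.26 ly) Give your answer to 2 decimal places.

M ≈ -3.80

d = 1200 ly / 3.26 = 368.1 pc
5 log₁₀(d/10 pc) = 5 log₁₀(368.1) − 5 = 7.830
M = m − 5 log₁₀(d/10) = 4.03 − 7.830 = -3.800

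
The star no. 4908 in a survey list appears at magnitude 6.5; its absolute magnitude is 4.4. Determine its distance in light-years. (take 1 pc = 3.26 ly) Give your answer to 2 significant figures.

d ≈ 86 ly

μ = m − M = 2.100
m − M = 5 log₁₀ d − 5
log₁₀ d = (m − M)/5 + 1 = 1.4200
d = 10^1.4200 = 26.30 pc
= 85.75 ly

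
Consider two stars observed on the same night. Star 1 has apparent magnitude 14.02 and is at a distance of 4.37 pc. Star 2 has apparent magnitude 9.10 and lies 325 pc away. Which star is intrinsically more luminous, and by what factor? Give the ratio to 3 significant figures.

Star 1: M = m − 5 log₁₀ d + 5 = 14.02 − 5·0.6405 + 5 = 15.818
Star 2: M = m − 5 log₁₀ d + 5 = 9.10 − 5·2.5119 + 5 = 1.541
ΔM = M_1 − M_2 = 15.818 − (1.541) = 14.277; smaller M is more luminous → Star 2.
L ratio = 10^(0.4 |ΔM|) = 10^5.711 = 513800

Star 2 is more luminous, by a factor of 514000.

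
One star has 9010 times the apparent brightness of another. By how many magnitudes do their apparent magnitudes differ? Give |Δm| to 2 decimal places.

|Δm| ≈ 9.89

Pogson: Δm = −2.5 log₁₀(ratio) = −2.5 log₁₀(9010) = −2.5 × 3.9547 = -9.887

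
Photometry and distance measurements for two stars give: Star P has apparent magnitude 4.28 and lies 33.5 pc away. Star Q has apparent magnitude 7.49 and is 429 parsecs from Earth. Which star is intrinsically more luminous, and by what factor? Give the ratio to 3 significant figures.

Star P: M = m − 5 log₁₀ d + 5 = 4.28 − 5·1.5250 + 5 = 1.655
Star Q: M = m − 5 log₁₀ d + 5 = 7.49 − 5·2.6325 + 5 = -0.672
ΔM = M_P − M_Q = 1.655 − (-0.672) = 2.327; smaller M is more luminous → Star Q.
L ratio = 10^(0.4 |ΔM|) = 10^0.931 = 8.528

Star Q is more luminous, by a factor of 8.53.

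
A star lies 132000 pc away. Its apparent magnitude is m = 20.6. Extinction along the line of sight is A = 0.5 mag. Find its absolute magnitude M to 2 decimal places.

M ≈ -0.50

5 log₁₀(d/10 pc) = 5 log₁₀(132000) − 5 = 20.603
M = m − 5 log₁₀(d/10) − A = 20.6 − 20.603 − 0.5 = -0.503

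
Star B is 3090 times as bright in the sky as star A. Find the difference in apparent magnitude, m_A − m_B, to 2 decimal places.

m_A − m_B ≈ 8.72

Pogson: Δm = −2.5 log₁₀(ratio) = −2.5 log₁₀(3090) = −2.5 × 3.4900 = -8.725
Star B is brighter so has the smaller magnitude: m_A − m_B is positive.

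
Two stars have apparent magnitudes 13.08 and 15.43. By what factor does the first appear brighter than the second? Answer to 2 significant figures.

8.7

Δm = 13.08 − (15.43) = -2.35
Flux ratio = 10^(−0.4 Δm) = 10^(−0.4 × -2.35) = 10^0.940 = 8.710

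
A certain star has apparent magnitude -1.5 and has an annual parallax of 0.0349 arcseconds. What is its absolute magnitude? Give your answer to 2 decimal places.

d = 1/p = 1/0.0349″ = 28.65 pc
5 log₁₀(d/10 pc) = 5 log₁₀(28.65) − 5 = 2.286
M = m − 5 log₁₀(d/10) = -1.5 − 2.286 = -3.786

M ≈ -3.79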